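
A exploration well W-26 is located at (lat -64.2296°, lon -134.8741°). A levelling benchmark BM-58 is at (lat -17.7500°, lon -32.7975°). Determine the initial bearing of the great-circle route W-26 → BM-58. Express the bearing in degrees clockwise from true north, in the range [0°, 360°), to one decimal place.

Δλ = 102.0766°
y = sin Δλ · cos φ₂ = 0.931318
x = cos φ₁ sin φ₂ − sin φ₁ cos φ₂ cos Δλ = -0.311986
θ = atan2(y, x) = 108.5206° → 108.5206° (mod 360°)

108.5°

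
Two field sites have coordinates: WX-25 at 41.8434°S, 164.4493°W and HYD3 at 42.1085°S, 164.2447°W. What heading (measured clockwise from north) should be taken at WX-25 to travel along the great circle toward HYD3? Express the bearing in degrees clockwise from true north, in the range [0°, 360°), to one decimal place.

150.2°

Δλ = 0.2046°
y = sin Δλ · cos φ₂ = 0.002649
x = cos φ₁ sin φ₂ − sin φ₁ cos φ₂ cos Δλ = -0.004630
θ = atan2(y, x) = 150.2227° → 150.2227° (mod 360°)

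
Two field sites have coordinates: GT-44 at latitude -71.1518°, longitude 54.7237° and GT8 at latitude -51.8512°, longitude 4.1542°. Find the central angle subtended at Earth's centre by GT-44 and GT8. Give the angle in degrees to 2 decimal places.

29.43°

Δφ = 19.3006°,  Δλ = -50.5695°
a = sin²(Δφ/2) + cos φ₁ cos φ₂ sin²(Δλ/2) = 0.064506
c = 2·arcsin(√a) = 0.513588 rad = 29.4264°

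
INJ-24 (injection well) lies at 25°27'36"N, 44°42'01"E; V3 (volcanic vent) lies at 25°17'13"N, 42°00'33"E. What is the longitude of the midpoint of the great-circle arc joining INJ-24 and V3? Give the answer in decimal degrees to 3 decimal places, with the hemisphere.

43.354°E

INJ-24: φ = +25.46000°, λ = +44.70028°
V3: φ = +25.28694°, λ = +42.00917°
Bx = cos φ₂ cos Δλ = 0.903183,  By = cos φ₂ sin Δλ = -0.042453
φₘ = atan2(sin φ₁ + sin φ₂, √((cos φ₁ + Bx)² + By²)) = 25.37959°
λₘ = λ₁ + atan2(By, cos φ₁ + Bx) = 43.35376°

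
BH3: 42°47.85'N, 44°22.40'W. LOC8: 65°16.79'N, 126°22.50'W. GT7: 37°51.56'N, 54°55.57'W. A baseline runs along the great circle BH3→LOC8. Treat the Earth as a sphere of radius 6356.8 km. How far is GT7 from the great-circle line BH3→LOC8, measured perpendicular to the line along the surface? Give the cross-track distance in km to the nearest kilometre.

BH3: φ = +42.79750°, λ = -44.37333°
LOC8: φ = +65.27983°, λ = -126.37500°
GT7: φ = +37.85933°, λ = -54.92617°
δ₁₃ = central angle BH3→GT7 = 0.164564 rad  (haversine)
θ₁₃ = bearing BH3→GT7 = 241.961°,  θ₁₂ = bearing BH3→LOC8 = 326.556°
dₓₜ = R·arcsin(sin δ₁₃ · sin(θ₁₃ − θ₁₂)) = 6356.8·arcsin(0.16382·sin(-84.594°)) = -1041.407 km
|dₓₜ| = 1041.407 km

1041 km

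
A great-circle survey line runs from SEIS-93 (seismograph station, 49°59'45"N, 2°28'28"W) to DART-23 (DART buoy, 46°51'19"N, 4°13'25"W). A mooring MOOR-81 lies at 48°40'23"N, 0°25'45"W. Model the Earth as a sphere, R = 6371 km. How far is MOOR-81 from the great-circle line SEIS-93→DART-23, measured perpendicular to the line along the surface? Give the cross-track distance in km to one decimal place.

SEIS-93: φ = +49.99583°, λ = -2.47444°
DART-23: φ = +46.85528°, λ = -4.22361°
MOOR-81: φ = +48.67306°, λ = -0.42917°
δ₁₃ = central angle SEIS-93→MOOR-81 = 0.032771 rad  (haversine)
θ₁₃ = bearing SEIS-93→MOOR-81 = 134.005°,  θ₁₂ = bearing SEIS-93→DART-23 = 200.942°
dₓₜ = R·arcsin(sin δ₁₃ · sin(θ₁₃ − θ₁₂)) = 6371·arcsin(0.03277·sin(-66.938°)) = -192.094 km
|dₓₜ| = 192.094 km

192.1 km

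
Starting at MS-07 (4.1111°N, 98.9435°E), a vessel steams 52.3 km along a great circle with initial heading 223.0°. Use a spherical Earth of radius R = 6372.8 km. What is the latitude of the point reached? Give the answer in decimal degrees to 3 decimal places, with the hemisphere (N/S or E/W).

3.767°N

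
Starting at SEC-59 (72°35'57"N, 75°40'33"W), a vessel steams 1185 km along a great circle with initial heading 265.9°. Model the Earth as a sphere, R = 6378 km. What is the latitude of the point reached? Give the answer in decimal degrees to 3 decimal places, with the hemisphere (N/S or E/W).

SEC-59: φ = +72.59917°, λ = -75.67583°
δ = d/R = 1185/6378 = 0.185795 rad
φ₂ = arcsin(sin φ₁ cos δ + cos φ₁ sin δ cos θ)
   = arcsin(0.95424·0.98279 + 0.29905·0.18473·-0.07150) = 69.04531°
λ₂ = λ₁ + atan2(sin θ sin δ cos φ₁, cos δ − sin φ₁ sin φ₂) = -106.68746°

69.045°N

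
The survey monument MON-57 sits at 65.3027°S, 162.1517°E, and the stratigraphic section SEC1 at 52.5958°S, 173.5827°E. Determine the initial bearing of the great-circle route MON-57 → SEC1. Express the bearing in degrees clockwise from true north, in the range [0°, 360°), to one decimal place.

29.9°

Δλ = 11.4310°
y = sin Δλ · cos φ₂ = 0.120386
x = cos φ₁ sin φ₂ − sin φ₁ cos φ₂ cos Δλ = 0.209017
θ = atan2(y, x) = 29.9404° → 29.9404° (mod 360°)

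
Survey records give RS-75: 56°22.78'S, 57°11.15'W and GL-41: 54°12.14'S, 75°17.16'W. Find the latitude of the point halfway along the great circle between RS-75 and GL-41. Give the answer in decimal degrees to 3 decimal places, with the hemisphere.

55.626°S

RS-75: φ = -56.37967°, λ = -57.18583°
GL-41: φ = -54.20233°, λ = -75.28600°
Bx = cos φ₂ cos Δλ = 0.555980,  By = cos φ₂ sin Δλ = -0.181724
φₘ = atan2(sin φ₁ + sin φ₂, √((cos φ₁ + Bx)² + By²)) = -55.62596°
λₘ = λ₁ + atan2(By, cos φ₁ + Bx) = -66.48629°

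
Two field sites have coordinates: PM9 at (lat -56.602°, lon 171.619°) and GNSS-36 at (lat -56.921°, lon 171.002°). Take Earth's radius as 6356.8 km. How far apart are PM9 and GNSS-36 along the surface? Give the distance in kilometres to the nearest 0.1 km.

51.6 km

Δφ = -0.3190°,  Δλ = -0.6170°
a = sin²(Δφ/2) + cos φ₁ cos φ₂ sin²(Δλ/2) = 0.000016
c = 2·arcsin(√a) = 0.008114 rad = 0.4649°
d = R·c = 6356.8 × 0.008114 = 51.6 km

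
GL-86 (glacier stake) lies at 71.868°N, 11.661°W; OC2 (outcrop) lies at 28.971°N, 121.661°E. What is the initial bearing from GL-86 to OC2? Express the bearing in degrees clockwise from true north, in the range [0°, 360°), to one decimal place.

41.4°

Δλ = 133.3220°
y = sin Δλ · cos φ₂ = 0.636472
x = cos φ₁ sin φ₂ − sin φ₁ cos φ₂ cos Δλ = 0.721175
θ = atan2(y, x) = 41.4300° → 41.4300° (mod 360°)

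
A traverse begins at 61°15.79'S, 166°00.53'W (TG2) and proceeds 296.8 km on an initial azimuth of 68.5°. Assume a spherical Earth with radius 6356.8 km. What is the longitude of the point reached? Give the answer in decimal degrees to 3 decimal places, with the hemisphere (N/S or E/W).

TG2: φ = -61.26317°, λ = -166.00883°
δ = d/R = 296.8/6356.8 = 0.046690 rad
φ₂ = arcsin(sin φ₁ cos δ + cos φ₁ sin δ cos θ)
   = arcsin(-0.87684·0.99891 + 0.48079·0.04667·0.36650) = -60.18755°
λ₂ = λ₁ + atan2(sin θ sin δ cos φ₁, cos δ − sin φ₁ sin φ₂) = -160.99784°

160.998°W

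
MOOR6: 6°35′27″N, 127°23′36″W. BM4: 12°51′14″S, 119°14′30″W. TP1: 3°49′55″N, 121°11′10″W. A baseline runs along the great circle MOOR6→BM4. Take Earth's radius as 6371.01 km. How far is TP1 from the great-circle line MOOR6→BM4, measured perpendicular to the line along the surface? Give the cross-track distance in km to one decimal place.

518.7 km

MOOR6: φ = +6.59083°, λ = -127.39333°
BM4: φ = -12.85389°, λ = -119.24167°
TP1: φ = +3.83194°, λ = -121.18611°
δ₁₃ = central angle MOOR6→TP1 = 0.118136 rad  (haversine)
θ₁₃ = bearing MOOR6→TP1 = 113.746°,  θ₁₂ = bearing MOOR6→BM4 = 157.379°
dₓₜ = R·arcsin(sin δ₁₃ · sin(θ₁₃ − θ₁₂)) = 6371.01·arcsin(0.11786·sin(-43.633°)) = -518.719 km
|dₓₜ| = 518.719 km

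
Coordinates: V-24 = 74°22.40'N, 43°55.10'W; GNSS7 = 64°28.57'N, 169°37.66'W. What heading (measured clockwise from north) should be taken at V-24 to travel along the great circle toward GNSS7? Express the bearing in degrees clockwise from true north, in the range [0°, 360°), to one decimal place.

V-24: φ = +74.37333°, λ = -43.91833°
GNSS7: φ = +64.47617°, λ = -169.62767°
Δλ = -125.7093°
y = sin Δλ · cos φ₂ = -0.349875
x = cos φ₁ sin φ₂ − sin φ₁ cos φ₂ cos Δλ = 0.485280
θ = atan2(y, x) = -35.7906° → 324.2094° (mod 360°)

324.2°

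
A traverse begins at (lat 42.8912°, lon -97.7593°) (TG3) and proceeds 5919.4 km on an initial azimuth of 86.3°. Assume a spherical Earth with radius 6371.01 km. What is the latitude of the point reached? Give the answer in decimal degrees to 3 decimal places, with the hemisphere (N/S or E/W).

26.439°N

δ = d/R = 5919.4/6371.01 = 0.929115 rad
φ₂ = arcsin(sin φ₁ cos δ + cos φ₁ sin δ cos θ)
   = arcsin(0.68061·0.59854 + 0.73265·0.80109·0.06453) = 26.43925°
λ₂ = λ₁ + atan2(sin θ sin δ cos φ₁, cos δ − sin φ₁ sin φ₂) = -34.53188°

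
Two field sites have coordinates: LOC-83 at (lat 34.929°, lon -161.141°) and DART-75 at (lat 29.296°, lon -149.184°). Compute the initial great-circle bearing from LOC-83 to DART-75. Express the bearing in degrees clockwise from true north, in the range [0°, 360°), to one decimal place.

115.8°

Δλ = 11.9570°
y = sin Δλ · cos φ₂ = 0.180680
x = cos φ₁ sin φ₂ − sin φ₁ cos φ₂ cos Δλ = -0.087322
θ = atan2(y, x) = 115.7943° → 115.7943° (mod 360°)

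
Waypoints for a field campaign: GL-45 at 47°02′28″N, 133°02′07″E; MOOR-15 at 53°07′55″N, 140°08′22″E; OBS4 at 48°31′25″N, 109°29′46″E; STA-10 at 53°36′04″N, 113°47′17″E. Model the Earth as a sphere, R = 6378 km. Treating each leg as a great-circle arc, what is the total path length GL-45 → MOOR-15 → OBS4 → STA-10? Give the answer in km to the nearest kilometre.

3682 km

GL-45: φ = +47.04111°, λ = +133.03528°
MOOR-15: φ = +53.13194°, λ = +140.13944°
OBS4: φ = +48.52361°, λ = +109.49611°
STA-10: φ = +53.60111°, λ = +113.78806°
GL-45→MOOR-15: c = 0.132641 rad, d = 845.99 km
MOOR-15→OBS4: c = 0.344403 rad, d = 2196.60 km
OBS4→STA-10: c = 0.100304 rad, d = 639.74 km
Total = 845.99 + 2196.60 + 639.74 = 3682.33 km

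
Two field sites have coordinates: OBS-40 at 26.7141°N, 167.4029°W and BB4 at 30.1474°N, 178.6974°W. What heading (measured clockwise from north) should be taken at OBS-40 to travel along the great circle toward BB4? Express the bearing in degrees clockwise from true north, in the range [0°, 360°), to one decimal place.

Δλ = -11.2945°
y = sin Δλ · cos φ₂ = -0.169360
x = cos φ₁ sin φ₂ − sin φ₁ cos φ₂ cos Δλ = 0.067415
θ = atan2(y, x) = -68.2947° → 291.7053° (mod 360°)

291.7°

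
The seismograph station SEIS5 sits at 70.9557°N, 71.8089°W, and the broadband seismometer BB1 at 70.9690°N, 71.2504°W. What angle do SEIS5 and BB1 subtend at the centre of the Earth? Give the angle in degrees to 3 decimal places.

Δφ = 0.0133°,  Δλ = 0.5585°
a = sin²(Δφ/2) + cos φ₁ cos φ₂ sin²(Δλ/2) = 0.000003
c = 2·arcsin(√a) = 0.003188 rad = 0.1827°

0.183°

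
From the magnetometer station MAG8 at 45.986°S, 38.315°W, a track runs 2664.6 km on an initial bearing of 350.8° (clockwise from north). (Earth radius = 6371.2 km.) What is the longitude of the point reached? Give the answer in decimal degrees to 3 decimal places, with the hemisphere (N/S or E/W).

42.338°W

δ = d/R = 2664.6/6371.2 = 0.418226 rad
φ₂ = arcsin(sin φ₁ cos δ + cos φ₁ sin δ cos θ)
   = arcsin(-0.71917·0.91381 + 0.69483·0.40614·0.98714) = -22.24797°
λ₂ = λ₁ + atan2(sin θ sin δ cos φ₁, cos δ − sin φ₁ sin φ₂) = -42.33801°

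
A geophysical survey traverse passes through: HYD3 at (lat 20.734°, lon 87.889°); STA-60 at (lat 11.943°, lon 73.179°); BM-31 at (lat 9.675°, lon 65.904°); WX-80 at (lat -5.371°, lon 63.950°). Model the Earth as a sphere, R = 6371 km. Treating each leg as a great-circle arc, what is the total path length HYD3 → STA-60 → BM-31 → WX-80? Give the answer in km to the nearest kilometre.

HYD3→STA-60: c = 0.289936 rad, d = 1847.18 km
STA-60→BM-31: c = 0.130839 rad, d = 833.58 km
BM-31→WX-80: c = 0.264792 rad, d = 1686.99 km
Total = 1847.18 + 833.58 + 1686.99 = 4367.75 km

4368 km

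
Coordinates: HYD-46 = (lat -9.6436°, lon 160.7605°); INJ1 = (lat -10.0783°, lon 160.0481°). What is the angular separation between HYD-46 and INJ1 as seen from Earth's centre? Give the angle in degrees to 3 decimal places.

Δφ = -0.4347°,  Δλ = -0.7124°
a = sin²(Δφ/2) + cos φ₁ cos φ₂ sin²(Δλ/2) = 0.000052
c = 2·arcsin(√a) = 0.014409 rad = 0.8256°

0.826°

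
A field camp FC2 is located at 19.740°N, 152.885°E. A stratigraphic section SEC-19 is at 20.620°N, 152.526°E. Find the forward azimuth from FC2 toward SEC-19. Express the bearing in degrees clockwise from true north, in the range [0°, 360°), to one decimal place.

Δλ = -0.3590°
y = sin Δλ · cos φ₂ = -0.005864
x = cos φ₁ sin φ₂ − sin φ₁ cos φ₂ cos Δλ = 0.015364
θ = atan2(y, x) = -20.8908° → 339.1092° (mod 360°)

339.1°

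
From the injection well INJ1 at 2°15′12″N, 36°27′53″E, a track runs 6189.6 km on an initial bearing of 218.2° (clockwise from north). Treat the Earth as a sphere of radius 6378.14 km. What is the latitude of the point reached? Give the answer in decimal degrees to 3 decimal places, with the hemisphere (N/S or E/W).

INJ1: φ = +2.25333°, λ = +36.46472°
δ = d/R = 6189.6/6378.14 = 0.970440 rad
φ₂ = arcsin(sin φ₁ cos δ + cos φ₁ sin δ cos θ)
   = arcsin(0.03932·0.56494 + 0.99923·0.82513·-0.78586) = -38.73533°
λ₂ = λ₁ + atan2(sin θ sin δ cos φ₁, cos δ − sin φ₁ sin φ₂) = -4.39086°

38.735°S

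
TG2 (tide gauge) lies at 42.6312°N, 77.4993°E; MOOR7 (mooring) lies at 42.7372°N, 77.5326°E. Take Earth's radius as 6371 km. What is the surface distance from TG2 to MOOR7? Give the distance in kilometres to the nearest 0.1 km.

12.1 km

Δφ = 0.1060°,  Δλ = 0.0333°
a = sin²(Δφ/2) + cos φ₁ cos φ₂ sin²(Δλ/2) = 0.000001
c = 2·arcsin(√a) = 0.001899 rad = 0.1088°
d = R·c = 6371 × 0.001899 = 12.1 km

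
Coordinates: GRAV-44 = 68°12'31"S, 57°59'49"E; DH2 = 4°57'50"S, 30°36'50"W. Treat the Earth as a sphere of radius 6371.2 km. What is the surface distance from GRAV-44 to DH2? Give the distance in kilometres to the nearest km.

9438 km

GRAV-44: φ = -68.20861°, λ = +57.99694°
DH2: φ = -4.96389°, λ = -30.61389°
Δφ = 63.2447°,  Δλ = -88.6108°
a = sin²(Δφ/2) + cos φ₁ cos φ₂ sin²(Δλ/2) = 0.455345
c = 2·arcsin(√a) = 1.481366 rad = 84.8760°
d = R·c = 6371.2 × 1.481366 = 9438.1 km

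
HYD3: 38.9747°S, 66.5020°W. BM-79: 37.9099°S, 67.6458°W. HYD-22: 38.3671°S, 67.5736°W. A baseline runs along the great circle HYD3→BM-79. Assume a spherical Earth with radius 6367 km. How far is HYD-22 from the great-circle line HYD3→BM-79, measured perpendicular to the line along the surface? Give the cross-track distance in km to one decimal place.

δ₁₃ = central angle HYD3→HYD-22 = 0.018047 rad  (haversine)
θ₁₃ = bearing HYD3→HYD-22 = 305.653°,  θ₁₂ = bearing HYD3→BM-79 = 319.568°
dₓₜ = R·arcsin(sin δ₁₃ · sin(θ₁₃ − θ₁₂)) = 6367·arcsin(0.01805·sin(-13.915°)) = -27.631 km
|dₓₜ| = 27.631 km

27.6 km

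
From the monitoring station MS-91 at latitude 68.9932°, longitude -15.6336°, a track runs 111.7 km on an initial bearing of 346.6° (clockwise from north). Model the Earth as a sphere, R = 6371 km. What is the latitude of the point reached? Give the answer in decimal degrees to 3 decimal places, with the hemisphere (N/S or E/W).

69.969°N

δ = d/R = 111.7/6371 = 0.017533 rad
φ₂ = arcsin(sin φ₁ cos δ + cos φ₁ sin δ cos θ)
   = arcsin(0.93354·0.99985 + 0.35848·0.01753·0.97278) = 69.96910°
λ₂ = λ₁ + atan2(sin θ sin δ cos φ₁, cos δ − sin φ₁ sin φ₂) = -16.31324°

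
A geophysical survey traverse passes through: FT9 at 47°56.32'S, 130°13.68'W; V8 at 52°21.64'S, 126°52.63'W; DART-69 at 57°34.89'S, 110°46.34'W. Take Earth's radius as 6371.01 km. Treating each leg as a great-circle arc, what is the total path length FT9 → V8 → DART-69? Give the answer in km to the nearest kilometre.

FT9: φ = -47.93867°, λ = -130.22800°
V8: φ = -52.36067°, λ = -126.87717°
DART-69: φ = -57.58150°, λ = -110.77233°
FT9→V8: c = 0.085773 rad, d = 546.46 km
V8→DART-69: c = 0.184636 rad, d = 1176.32 km
Total = 546.46 + 1176.32 = 1722.77 km

1723 km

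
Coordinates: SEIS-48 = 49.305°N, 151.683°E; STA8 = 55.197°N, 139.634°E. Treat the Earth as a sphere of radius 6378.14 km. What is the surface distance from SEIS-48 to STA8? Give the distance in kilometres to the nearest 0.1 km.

1048.5 km

Δφ = 5.8920°,  Δλ = -12.0490°
a = sin²(Δφ/2) + cos φ₁ cos φ₂ sin²(Δλ/2) = 0.006741
c = 2·arcsin(√a) = 0.164389 rad = 9.4188°
d = R·c = 6378.14 × 0.164389 = 1048.5 km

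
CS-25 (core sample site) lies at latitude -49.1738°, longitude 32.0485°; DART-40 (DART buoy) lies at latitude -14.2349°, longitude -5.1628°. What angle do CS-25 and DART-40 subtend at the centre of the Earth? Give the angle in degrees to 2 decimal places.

Δφ = 34.9389°,  Δλ = -37.2113°
a = sin²(Δφ/2) + cos φ₁ cos φ₂ sin²(Δλ/2) = 0.154625
c = 2·arcsin(√a) = 0.808271 rad = 46.3105°

46.31°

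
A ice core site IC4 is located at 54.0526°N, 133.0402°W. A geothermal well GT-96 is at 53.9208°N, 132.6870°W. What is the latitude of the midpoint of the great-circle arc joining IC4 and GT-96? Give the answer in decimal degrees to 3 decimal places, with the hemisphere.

53.987°N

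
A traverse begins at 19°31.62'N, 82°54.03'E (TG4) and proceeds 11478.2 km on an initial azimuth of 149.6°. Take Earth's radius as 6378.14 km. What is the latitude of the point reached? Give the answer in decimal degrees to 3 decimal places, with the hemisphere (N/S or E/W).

TG4: φ = +19.52700°, λ = +82.90050°
δ = d/R = 11478.2/6378.14 = 1.799616 rad
φ₂ = arcsin(sin φ₁ cos δ + cos φ₁ sin δ cos θ)
   = arcsin(0.33425·-0.22683 + 0.94248·0.97393·-0.86251) = -60.17337°
λ₂ = λ₁ + atan2(sin θ sin δ cos φ₁, cos δ − sin φ₁ sin φ₂) = 165.15883°

60.173°S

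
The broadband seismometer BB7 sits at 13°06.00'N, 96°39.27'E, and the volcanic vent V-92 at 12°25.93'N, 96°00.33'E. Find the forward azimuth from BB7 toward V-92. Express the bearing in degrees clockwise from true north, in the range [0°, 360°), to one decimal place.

223.5°

BB7: φ = +13.10000°, λ = +96.65450°
V-92: φ = +12.43217°, λ = +96.00550°
Δλ = -0.6490°
y = sin Δλ · cos φ₂ = -0.011061
x = cos φ₁ sin φ₂ − sin φ₁ cos φ₂ cos Δλ = -0.011641
θ = atan2(y, x) = -136.4637° → 223.5363° (mod 360°)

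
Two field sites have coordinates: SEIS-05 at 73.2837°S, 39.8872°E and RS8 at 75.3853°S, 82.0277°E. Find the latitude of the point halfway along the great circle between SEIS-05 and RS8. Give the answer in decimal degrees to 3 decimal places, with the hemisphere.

Bx = cos φ₂ cos Δλ = 0.187094,  By = cos φ₂ sin Δλ = 0.169293
φₘ = atan2(sin φ₁ + sin φ₂, √((cos φ₁ + Bx)² + By²)) = -75.33079°
λₘ = λ₁ + atan2(By, cos φ₁ + Bx) = 59.51398°

75.331°S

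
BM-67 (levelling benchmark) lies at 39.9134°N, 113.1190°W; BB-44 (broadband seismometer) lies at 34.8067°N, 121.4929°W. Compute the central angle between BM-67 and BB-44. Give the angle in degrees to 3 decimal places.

Δφ = -5.1067°,  Δλ = -8.3739°
a = sin²(Δφ/2) + cos φ₁ cos φ₂ sin²(Δλ/2) = 0.005342
c = 2·arcsin(√a) = 0.146306 rad = 8.3827°

8.383°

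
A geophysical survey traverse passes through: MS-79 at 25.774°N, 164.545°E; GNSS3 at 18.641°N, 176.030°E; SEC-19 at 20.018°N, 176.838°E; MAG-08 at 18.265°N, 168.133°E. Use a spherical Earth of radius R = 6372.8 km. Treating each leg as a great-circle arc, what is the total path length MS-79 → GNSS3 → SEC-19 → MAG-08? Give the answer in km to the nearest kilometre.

2533 km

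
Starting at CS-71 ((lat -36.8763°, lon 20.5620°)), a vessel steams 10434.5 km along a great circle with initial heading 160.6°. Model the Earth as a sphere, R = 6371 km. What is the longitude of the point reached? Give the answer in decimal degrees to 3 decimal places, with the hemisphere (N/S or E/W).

172.371°E

δ = d/R = 10434.5/6371 = 1.637812 rad
φ₂ = arcsin(sin φ₁ cos δ + cos φ₁ sin δ cos θ)
   = arcsin(-0.60009·-0.06697 + 0.79993·0.99776·-0.94322) = -45.44979°
λ₂ = λ₁ + atan2(sin θ sin δ cos φ₁, cos δ − sin φ₁ sin φ₂) = 172.37080°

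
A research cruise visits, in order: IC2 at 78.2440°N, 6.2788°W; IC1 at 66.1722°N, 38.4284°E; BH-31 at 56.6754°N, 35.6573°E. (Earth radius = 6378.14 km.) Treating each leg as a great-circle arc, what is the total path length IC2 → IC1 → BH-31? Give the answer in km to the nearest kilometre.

IC2→IC1: c = 0.304240 rad, d = 1940.49 km
IC1→BH-31: c = 0.167316 rad, d = 1067.17 km
Total = 1940.49 + 1067.17 = 3007.65 km

3008 km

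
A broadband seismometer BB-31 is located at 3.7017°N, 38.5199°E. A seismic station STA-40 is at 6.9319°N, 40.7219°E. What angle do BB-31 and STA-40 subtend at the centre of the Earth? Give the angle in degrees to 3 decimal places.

3.904°

Δφ = 3.2302°,  Δλ = 2.2020°
a = sin²(Δφ/2) + cos φ₁ cos φ₂ sin²(Δλ/2) = 0.001160
c = 2·arcsin(√a) = 0.068135 rad = 3.9039°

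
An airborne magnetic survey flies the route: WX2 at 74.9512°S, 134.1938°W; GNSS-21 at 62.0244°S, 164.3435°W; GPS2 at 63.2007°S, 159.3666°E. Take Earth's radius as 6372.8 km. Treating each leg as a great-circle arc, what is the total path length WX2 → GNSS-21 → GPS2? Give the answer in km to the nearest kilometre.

3686 km

WX2→GNSS-21: c = 0.290225 rad, d = 1849.55 km
GNSS-21→GPS2: c = 0.288171 rad, d = 1836.46 km
Total = 1849.55 + 1836.46 = 3686.00 km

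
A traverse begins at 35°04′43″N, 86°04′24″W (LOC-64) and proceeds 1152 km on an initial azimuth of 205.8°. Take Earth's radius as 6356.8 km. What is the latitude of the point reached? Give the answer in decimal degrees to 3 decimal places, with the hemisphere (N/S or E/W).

25.626°N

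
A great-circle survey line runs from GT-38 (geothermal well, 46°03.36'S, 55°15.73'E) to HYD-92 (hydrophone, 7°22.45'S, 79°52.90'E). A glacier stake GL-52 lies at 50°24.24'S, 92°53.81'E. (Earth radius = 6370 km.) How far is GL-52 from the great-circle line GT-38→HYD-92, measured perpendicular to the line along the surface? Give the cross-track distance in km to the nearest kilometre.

2725 km

GT-38: φ = -46.05600°, λ = +55.26217°
HYD-92: φ = -7.37417°, λ = +79.88167°
GL-52: φ = -50.40400°, λ = +92.89683°
δ₁₃ = central angle GT-38→GL-52 = 0.439212 rad  (haversine)
θ₁₃ = bearing GT-38→GL-52 = 113.757°,  θ₁₂ = bearing GT-38→HYD-92 = 36.414°
dₓₜ = R·arcsin(sin δ₁₃ · sin(θ₁₃ − θ₁₂)) = 6370·arcsin(0.42523·sin(77.343°)) = 2725.243 km
|dₓₜ| = 2725.243 km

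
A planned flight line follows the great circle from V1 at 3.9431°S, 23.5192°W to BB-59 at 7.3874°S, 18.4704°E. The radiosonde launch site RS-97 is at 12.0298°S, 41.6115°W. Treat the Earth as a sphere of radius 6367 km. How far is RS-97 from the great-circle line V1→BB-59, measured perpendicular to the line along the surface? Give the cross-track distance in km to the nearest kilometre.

δ₁₃ = central angle V1→RS-97 = 0.342809 rad  (haversine)
θ₁₃ = bearing V1→RS-97 = 244.635°,  θ₁₂ = bearing V1→BB-59 = 96.670°
dₓₜ = R·arcsin(sin δ₁₃ · sin(θ₁₃ − θ₁₂)) = 6367·arcsin(0.33613·sin(147.964°)) = 1141.346 km
|dₓₜ| = 1141.346 km

1141 km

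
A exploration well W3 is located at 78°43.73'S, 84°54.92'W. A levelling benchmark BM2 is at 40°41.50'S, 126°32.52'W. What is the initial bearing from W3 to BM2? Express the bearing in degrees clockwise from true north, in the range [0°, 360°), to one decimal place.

W3: φ = -78.72883°, λ = -84.91533°
BM2: φ = -40.69167°, λ = -126.54200°
Δλ = -41.6267°
y = sin Δλ · cos φ₂ = -0.503672
x = cos φ₁ sin φ₂ − sin φ₁ cos φ₂ cos Δλ = 0.428404
θ = atan2(y, x) = -49.6168° → 310.3832° (mod 360°)

310.4°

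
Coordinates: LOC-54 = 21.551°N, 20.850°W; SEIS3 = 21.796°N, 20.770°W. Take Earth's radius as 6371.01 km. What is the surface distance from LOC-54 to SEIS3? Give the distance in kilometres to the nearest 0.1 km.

28.5 km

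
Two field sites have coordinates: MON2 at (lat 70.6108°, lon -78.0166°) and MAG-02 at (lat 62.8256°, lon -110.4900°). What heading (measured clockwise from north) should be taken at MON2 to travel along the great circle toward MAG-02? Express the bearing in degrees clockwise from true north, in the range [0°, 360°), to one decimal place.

254.5°

Δλ = -32.4734°
y = sin Δλ · cos φ₂ = -0.245206
x = cos φ₁ sin φ₂ − sin φ₁ cos φ₂ cos Δλ = -0.068100
θ = atan2(y, x) = -105.5214° → 254.4786° (mod 360°)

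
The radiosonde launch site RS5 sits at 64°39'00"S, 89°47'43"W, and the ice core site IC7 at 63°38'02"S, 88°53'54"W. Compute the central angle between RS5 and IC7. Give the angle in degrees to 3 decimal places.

RS5: φ = -64.65000°, λ = -89.79528°
IC7: φ = -63.63389°, λ = -88.89833°
Δφ = 1.0161°,  Δλ = 0.8969°
a = sin²(Δφ/2) + cos φ₁ cos φ₂ sin²(Δλ/2) = 0.000090
c = 2·arcsin(√a) = 0.019003 rad = 1.0888°

1.089°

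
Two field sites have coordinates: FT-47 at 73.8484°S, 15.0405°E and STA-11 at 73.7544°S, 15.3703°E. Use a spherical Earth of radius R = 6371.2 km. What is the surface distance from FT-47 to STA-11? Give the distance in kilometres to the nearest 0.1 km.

14.6 km

Δφ = 0.0940°,  Δλ = 0.3298°
a = sin²(Δφ/2) + cos φ₁ cos φ₂ sin²(Δλ/2) = 0.000001
c = 2·arcsin(√a) = 0.002296 rad = 0.1315°
d = R·c = 6371.2 × 0.002296 = 14.6 km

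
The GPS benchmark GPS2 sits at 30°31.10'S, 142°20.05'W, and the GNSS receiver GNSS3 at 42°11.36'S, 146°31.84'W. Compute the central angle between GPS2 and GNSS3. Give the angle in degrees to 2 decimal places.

12.15°

GPS2: φ = -30.51833°, λ = -142.33417°
GNSS3: φ = -42.18933°, λ = -146.53067°
Δφ = -11.6710°,  Δλ = -4.1965°
a = sin²(Δφ/2) + cos φ₁ cos φ₂ sin²(Δλ/2) = 0.011193
c = 2·arcsin(√a) = 0.211990 rad = 12.1462°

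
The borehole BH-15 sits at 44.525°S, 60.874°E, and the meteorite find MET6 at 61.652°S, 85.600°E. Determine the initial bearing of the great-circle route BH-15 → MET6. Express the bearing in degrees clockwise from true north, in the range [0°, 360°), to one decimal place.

148.6°

Δλ = 24.7260°
y = sin Δλ · cos φ₂ = 0.198610
x = cos φ₁ sin φ₂ − sin φ₁ cos φ₂ cos Δλ = -0.325017
θ = atan2(y, x) = 148.5719° → 148.5719° (mod 360°)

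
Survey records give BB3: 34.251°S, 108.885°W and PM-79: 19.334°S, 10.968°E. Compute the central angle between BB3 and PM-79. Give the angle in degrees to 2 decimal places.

Δφ = 14.9170°,  Δλ = 119.8530°
a = sin²(Δφ/2) + cos φ₁ cos φ₂ sin²(Δλ/2) = 0.600956
c = 2·arcsin(√a) = 1.774107 rad = 101.6488°

101.65°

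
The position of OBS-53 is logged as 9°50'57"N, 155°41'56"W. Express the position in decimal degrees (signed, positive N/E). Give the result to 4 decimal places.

+9.8492°, -155.6989°

lat: 9.8492° N → +9.8492°
lon: 155.6989° W → -155.6989°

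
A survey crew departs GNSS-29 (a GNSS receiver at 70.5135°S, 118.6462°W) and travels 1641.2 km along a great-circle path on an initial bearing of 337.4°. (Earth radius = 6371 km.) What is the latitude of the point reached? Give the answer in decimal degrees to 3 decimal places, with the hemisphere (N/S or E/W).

δ = d/R = 1641.2/6371 = 0.257605 rad
φ₂ = arcsin(sin φ₁ cos δ + cos φ₁ sin δ cos θ)
   = arcsin(-0.94272·0.96700 + 0.33358·0.25477·0.92321) = -56.42405°
λ₂ = λ₁ + atan2(sin θ sin δ cos φ₁, cos δ − sin φ₁ sin φ₂) = -128.84302°

56.424°S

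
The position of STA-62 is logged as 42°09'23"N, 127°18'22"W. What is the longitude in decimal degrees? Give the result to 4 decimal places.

127° + 18′/60 + 22″/3600 = 127 + 0.30000 + 0.00611 = 127.3061°

127.3061°W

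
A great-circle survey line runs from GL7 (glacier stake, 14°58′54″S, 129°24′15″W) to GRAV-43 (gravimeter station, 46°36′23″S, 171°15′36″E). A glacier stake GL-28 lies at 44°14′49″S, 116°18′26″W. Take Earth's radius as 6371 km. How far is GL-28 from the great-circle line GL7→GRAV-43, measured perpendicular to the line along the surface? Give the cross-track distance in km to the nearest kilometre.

3044 km

GL7: φ = -14.98167°, λ = -129.40417°
GRAV-43: φ = -46.60639°, λ = +171.26000°
GL-28: φ = -44.24694°, λ = -116.30722°
δ₁₃ = central angle GL7→GL-28 = 0.546467 rad  (haversine)
θ₁₃ = bearing GL7→GL-28 = 161.799°,  θ₁₂ = bearing GL7→GRAV-43 = 224.026°
dₓₜ = R·arcsin(sin δ₁₃ · sin(θ₁₃ − θ₁₂)) = 6371·arcsin(0.51967·sin(-62.228°)) = -3043.936 km
|dₓₜ| = 3043.936 km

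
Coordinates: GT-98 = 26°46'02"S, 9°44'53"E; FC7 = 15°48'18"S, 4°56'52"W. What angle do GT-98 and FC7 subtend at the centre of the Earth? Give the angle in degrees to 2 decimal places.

17.51°

GT-98: φ = -26.76722°, λ = +9.74806°
FC7: φ = -15.80500°, λ = -4.94778°
Δφ = 10.9622°,  Δλ = -14.6958°
a = sin²(Δφ/2) + cos φ₁ cos φ₂ sin²(Δλ/2) = 0.023176
c = 2·arcsin(√a) = 0.305659 rad = 17.5130°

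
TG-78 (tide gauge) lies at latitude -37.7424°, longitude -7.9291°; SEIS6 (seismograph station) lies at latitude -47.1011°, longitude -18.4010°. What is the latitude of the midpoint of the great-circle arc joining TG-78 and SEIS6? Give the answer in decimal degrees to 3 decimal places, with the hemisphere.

Bx = cos φ₂ cos Δλ = 0.669369,  By = cos φ₂ sin Δλ = -0.123721
φₘ = atan2(sin φ₁ + sin φ₂, √((cos φ₁ + Bx)² + By²)) = -42.54040°
λₘ = λ₁ + atan2(By, cos φ₁ + Bx) = -12.77232°

42.540°S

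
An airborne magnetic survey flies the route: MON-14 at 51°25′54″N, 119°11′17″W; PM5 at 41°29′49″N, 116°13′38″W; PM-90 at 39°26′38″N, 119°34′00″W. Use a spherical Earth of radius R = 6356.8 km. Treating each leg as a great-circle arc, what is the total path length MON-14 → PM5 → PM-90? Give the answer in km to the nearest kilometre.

1487 km

MON-14: φ = +51.43167°, λ = -119.18806°
PM5: φ = +41.49694°, λ = -116.22722°
PM-90: φ = +39.44389°, λ = -119.56667°
MON-14→PM5: c = 0.176970 rad, d = 1124.96 km
PM5→PM-90: c = 0.057000 rad, d = 362.34 km
Total = 1124.96 + 362.34 = 1487.30 km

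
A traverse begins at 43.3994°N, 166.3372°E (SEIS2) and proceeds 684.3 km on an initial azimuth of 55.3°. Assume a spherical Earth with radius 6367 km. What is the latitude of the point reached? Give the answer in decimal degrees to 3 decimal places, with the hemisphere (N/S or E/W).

46.676°N

δ = d/R = 684.3/6367 = 0.107476 rad
φ₂ = arcsin(sin φ₁ cos δ + cos φ₁ sin δ cos θ)
   = arcsin(0.68708·0.99423 + 0.72658·0.10727·0.56928) = 46.67597°
λ₂ = λ₁ + atan2(sin θ sin δ cos φ₁, cos δ − sin φ₁ sin φ₂) = 173.72213°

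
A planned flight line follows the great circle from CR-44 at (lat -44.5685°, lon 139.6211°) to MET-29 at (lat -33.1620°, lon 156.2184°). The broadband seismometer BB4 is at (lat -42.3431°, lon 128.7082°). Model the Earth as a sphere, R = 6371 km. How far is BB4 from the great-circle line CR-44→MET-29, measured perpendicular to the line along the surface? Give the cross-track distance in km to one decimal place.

676.3 km

δ₁₃ = central angle CR-44→BB4 = 0.143486 rad  (haversine)
θ₁₃ = bearing CR-44→BB4 = 281.886°,  θ₁₂ = bearing CR-44→MET-29 = 54.069°
dₓₜ = R·arcsin(sin δ₁₃ · sin(θ₁₃ − θ₁₂)) = 6371·arcsin(0.14299·sin(227.817°)) = -676.334 km
|dₓₜ| = 676.334 km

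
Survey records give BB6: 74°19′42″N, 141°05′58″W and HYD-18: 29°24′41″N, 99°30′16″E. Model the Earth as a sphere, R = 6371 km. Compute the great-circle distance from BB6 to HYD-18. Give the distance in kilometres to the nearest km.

7680 km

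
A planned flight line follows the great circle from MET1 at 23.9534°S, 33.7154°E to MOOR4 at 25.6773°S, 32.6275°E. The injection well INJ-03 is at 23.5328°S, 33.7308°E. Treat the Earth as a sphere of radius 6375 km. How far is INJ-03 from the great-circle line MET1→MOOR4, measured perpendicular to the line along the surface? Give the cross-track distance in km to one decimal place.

δ₁₃ = central angle MET1→INJ-03 = 0.007345 rad  (haversine)
θ₁₃ = bearing MET1→INJ-03 = 1.923°,  θ₁₂ = bearing MET1→MOOR4 = 209.577°
dₓₜ = R·arcsin(sin δ₁₃ · sin(θ₁₃ − θ₁₂)) = 6375·arcsin(0.00734·sin(-207.655°)) = 21.733 km
|dₓₜ| = 21.733 km

21.7 km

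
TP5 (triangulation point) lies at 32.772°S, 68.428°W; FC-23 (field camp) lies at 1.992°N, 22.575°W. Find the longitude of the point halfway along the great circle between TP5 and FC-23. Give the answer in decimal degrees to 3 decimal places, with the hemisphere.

Bx = cos φ₂ cos Δλ = 0.696081,  By = cos φ₂ sin Δλ = 0.717122
φₘ = atan2(sin φ₁ + sin φ₂, √((cos φ₁ + Bx)² + By²)) = -16.62924°
λₘ = λ₁ + atan2(By, cos φ₁ + Bx) = -43.41429°

43.414°W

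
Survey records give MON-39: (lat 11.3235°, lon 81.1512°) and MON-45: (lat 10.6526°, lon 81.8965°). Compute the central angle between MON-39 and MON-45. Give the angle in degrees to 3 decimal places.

Δφ = -0.6709°,  Δλ = 0.7453°
a = sin²(Δφ/2) + cos φ₁ cos φ₂ sin²(Δλ/2) = 0.000075
c = 2·arcsin(√a) = 0.017325 rad = 0.9927°

0.993°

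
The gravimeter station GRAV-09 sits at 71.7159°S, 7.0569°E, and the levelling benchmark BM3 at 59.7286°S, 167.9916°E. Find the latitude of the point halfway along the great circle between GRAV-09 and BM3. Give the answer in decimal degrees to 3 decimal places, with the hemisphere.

82.724°S

Bx = cos φ₂ cos Δλ = -0.476445,  By = cos φ₂ sin Δλ = 0.164661
φₘ = atan2(sin φ₁ + sin φ₂, √((cos φ₁ + Bx)² + By²)) = -82.72414°
λₘ = λ₁ + atan2(By, cos φ₁ + Bx) = 141.71658°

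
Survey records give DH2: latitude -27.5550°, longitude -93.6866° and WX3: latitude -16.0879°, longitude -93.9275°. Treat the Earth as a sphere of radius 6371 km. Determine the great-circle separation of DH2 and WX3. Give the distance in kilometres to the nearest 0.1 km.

Δφ = 11.4671°,  Δλ = -0.2409°
a = sin²(Δφ/2) + cos φ₁ cos φ₂ sin²(Δλ/2) = 0.009984
c = 2·arcsin(√a) = 0.200177 rad = 11.4693°
d = R·c = 6371 × 0.200177 = 1275.3 km

1275.3 km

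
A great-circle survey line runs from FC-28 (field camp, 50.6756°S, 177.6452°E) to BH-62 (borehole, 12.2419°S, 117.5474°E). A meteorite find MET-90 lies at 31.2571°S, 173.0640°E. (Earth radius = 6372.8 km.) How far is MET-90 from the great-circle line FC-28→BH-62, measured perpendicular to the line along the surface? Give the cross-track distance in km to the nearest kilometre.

1934 km

δ₁₃ = central angle FC-28→MET-90 = 0.344085 rad  (haversine)
θ₁₃ = bearing FC-28→MET-90 = 348.322°,  θ₁₂ = bearing FC-28→BH-62 = 285.974°
dₓₜ = R·arcsin(sin δ₁₃ · sin(θ₁₃ − θ₁₂)) = 6372.8·arcsin(0.33734·sin(62.349°)) = 1933.780 km
|dₓₜ| = 1933.780 km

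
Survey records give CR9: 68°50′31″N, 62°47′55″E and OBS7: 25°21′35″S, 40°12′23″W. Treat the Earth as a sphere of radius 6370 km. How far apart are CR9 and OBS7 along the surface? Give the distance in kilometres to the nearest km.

13143 km

CR9: φ = +68.84194°, λ = +62.79861°
OBS7: φ = -25.35972°, λ = -40.20639°
Δφ = -94.2017°,  Δλ = -103.0050°
a = sin²(Δφ/2) + cos φ₁ cos φ₂ sin²(Δλ/2) = 0.736413
c = 2·arcsin(√a) = 2.063291 rad = 118.2179°
d = R·c = 6370 × 2.063291 = 13143.2 km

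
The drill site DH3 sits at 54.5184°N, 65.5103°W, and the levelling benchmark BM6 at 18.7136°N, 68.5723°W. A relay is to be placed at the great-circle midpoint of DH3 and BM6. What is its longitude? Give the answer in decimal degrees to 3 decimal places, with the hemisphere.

Bx = cos φ₂ cos Δλ = 0.945782,  By = cos φ₂ sin Δλ = -0.050593
φₘ = atan2(sin φ₁ + sin φ₂, √((cos φ₁ + Bx)² + By²)) = 36.62523°
λₘ = λ₁ + atan2(By, cos φ₁ + Bx) = -67.40890°

67.409°W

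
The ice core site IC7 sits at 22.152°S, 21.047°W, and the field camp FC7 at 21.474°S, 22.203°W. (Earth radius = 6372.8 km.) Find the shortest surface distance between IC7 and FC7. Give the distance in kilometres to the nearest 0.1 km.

141.2 km

Δφ = 0.6780°,  Δλ = -1.1560°
a = sin²(Δφ/2) + cos φ₁ cos φ₂ sin²(Δλ/2) = 0.000123
c = 2·arcsin(√a) = 0.022156 rad = 1.2694°
d = R·c = 6372.8 × 0.022156 = 141.2 km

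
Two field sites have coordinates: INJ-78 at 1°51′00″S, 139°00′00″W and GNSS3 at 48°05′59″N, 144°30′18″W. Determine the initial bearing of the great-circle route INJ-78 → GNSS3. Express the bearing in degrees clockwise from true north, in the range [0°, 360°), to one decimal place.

INJ-78: φ = -1.85000°, λ = -139.00000°
GNSS3: φ = +48.09972°, λ = -144.50500°
Δλ = -5.5050°
y = sin Δλ · cos φ₂ = -0.064067
x = cos φ₁ sin φ₂ − sin φ₁ cos φ₂ cos Δλ = 0.765381
θ = atan2(y, x) = -4.7849° → 355.2151° (mod 360°)

355.2°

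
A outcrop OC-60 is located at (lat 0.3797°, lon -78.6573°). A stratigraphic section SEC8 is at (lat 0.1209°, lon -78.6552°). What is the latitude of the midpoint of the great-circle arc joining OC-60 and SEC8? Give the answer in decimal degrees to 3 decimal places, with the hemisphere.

0.250°N

Bx = cos φ₂ cos Δλ = 0.999998,  By = cos φ₂ sin Δλ = 0.000037
φₘ = atan2(sin φ₁ + sin φ₂, √((cos φ₁ + Bx)² + By²)) = 0.25030°
λₘ = λ₁ + atan2(By, cos φ₁ + Bx) = -78.65625°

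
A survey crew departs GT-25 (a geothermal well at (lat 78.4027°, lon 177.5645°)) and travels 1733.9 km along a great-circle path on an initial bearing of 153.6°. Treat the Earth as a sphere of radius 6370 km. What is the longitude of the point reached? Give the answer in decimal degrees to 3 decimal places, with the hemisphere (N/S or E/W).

166.883°W

δ = d/R = 1733.9/6370 = 0.272198 rad
φ₂ = arcsin(sin φ₁ cos δ + cos φ₁ sin δ cos θ)
   = arcsin(0.97958·0.96318 + 0.20103·0.26885·-0.89571) = 63.52231°
λ₂ = λ₁ + atan2(sin θ sin δ cos φ₁, cos δ − sin φ₁ sin φ₂) = -166.88326°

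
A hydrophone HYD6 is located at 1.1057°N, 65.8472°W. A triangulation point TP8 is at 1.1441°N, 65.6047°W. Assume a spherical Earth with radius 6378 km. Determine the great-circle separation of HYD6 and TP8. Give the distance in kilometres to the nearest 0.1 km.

27.3 km

Δφ = 0.0384°,  Δλ = 0.2425°
a = sin²(Δφ/2) + cos φ₁ cos φ₂ sin²(Δλ/2) = 0.000005
c = 2·arcsin(√a) = 0.004284 rad = 0.2455°
d = R·c = 6378 × 0.004284 = 27.3 km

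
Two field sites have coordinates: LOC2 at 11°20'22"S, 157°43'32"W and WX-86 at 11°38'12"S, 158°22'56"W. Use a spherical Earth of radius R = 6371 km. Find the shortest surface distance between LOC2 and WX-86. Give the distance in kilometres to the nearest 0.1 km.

78.8 km

LOC2: φ = -11.33944°, λ = -157.72556°
WX-86: φ = -11.63667°, λ = -158.38222°
Δφ = -0.2972°,  Δλ = -0.6567°
a = sin²(Δφ/2) + cos φ₁ cos φ₂ sin²(Δλ/2) = 0.000038
c = 2·arcsin(√a) = 0.012371 rad = 0.7088°
d = R·c = 6371 × 0.012371 = 78.8 km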